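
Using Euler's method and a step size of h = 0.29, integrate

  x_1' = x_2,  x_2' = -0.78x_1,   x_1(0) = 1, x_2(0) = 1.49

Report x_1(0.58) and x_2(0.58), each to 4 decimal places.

Euler on (x_1,x_2): x_1_{n+1} = x_1_n + h·x_1', x_2_{n+1} = x_2_n + h·x_2'.
0.000000: (1.000000, 1.490000); f=(1.490000, -0.780000) → (1.432100, 1.263800)
0.290000: (1.432100, 1.263800); f=(1.263800, -1.117038) → (1.798602, 0.939859)
(x_1(0.58), x_2(0.58)) ≈ (1.7986, 0.9399)

1.7986, 0.9399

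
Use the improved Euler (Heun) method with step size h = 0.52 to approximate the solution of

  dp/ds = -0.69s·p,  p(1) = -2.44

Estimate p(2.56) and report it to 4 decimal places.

-0.4516

Heun: k1 = f(s_n, p_n); k2 = f(s_n + h, p_n + h·k1); p_{n+1} = p_n + (h/2)·(k1 + k2).
s=1.000000, p=-2.440000:
  k1 = f(1.000000, -2.440000) = 1.683600
  k2 = f(1.520000, -1.564528) = 1.640877
  p ← -2.440000 + (0.52/2)·(1.683600 + 1.640877) = -1.575636
s=1.520000, p=-1.575636:
  k1 = f(1.520000, -1.575636) = 1.652527
  k2 = f(2.040000, -0.716322) = 1.008295
  p ← -1.575636 + (0.52/2)·(1.652527 + 1.008295) = -0.883822
s=2.040000, p=-0.883822:
  k1 = f(2.040000, -0.883822) = 1.244068
  k2 = f(2.560000, -0.236907) = 0.418472
  p ← -0.883822 + (0.52/2)·(1.244068 + 0.418472) = -0.451562
p(2.56) ≈ -0.4516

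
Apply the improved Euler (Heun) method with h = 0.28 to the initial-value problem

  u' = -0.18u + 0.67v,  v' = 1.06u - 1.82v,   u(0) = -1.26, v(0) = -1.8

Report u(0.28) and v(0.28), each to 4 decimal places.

Heun on (u,v): k1 = f(t_n, state_n); k2 = f(t_n + h, state_n + h·k1); state_{n+1} = state_n + (h/2)·(k1 + k2).
0.000000: (-1.260000, -1.800000)
  k1 = (-0.979200, 1.940400)
  predictor → (-1.534176, -1.256688)
  k2 = (-0.565829, 0.660946)
  → (-1.476304, -1.435812)
(u(0.28), v(0.28)) ≈ (-1.4763, -1.4358)

-1.4763, -1.4358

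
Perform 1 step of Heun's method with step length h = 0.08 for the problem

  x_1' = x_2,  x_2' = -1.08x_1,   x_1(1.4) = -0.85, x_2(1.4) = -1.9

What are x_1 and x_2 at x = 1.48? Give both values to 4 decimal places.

Heun on (x_1,x_2): k1 = f(x_n, state_n); k2 = f(x_n + h, state_n + h·k1); state_{n+1} = state_n + (h/2)·(k1 + k2).
1.400000: (-0.850000, -1.900000)
  k1 = (-1.900000, 0.918000)
  predictor → (-1.002000, -1.826560)
  k2 = (-1.826560, 1.082160)
  → (-0.999062, -1.819994)
(x_1(1.48), x_2(1.48)) ≈ (-0.9991, -1.8200)

-0.9991, -1.8200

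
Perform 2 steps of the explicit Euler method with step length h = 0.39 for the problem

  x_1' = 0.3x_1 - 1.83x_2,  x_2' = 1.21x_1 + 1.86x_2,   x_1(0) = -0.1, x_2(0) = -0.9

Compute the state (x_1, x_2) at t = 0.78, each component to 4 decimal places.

Euler on (x_1,x_2): x_1_{n+1} = x_1_n + h·x_1', x_2_{n+1} = x_2_n + h·x_2'.
0.000000: (-0.100000, -0.900000); f=(1.617000, -1.795000) → (0.530630, -1.600050)
0.390000: (0.530630, -1.600050); f=(3.087280, -2.334031) → (1.734669, -2.510322)
(x_1(0.78), x_2(0.78)) ≈ (1.7347, -2.5103)

1.7347, -2.5103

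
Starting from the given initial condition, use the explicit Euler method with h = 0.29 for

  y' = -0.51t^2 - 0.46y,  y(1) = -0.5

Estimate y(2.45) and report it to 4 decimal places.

-1.9035

Euler: y_{n+1} = y_n + h·f(t_n, y_n).
t=1.000000, y=-0.500000: f=-0.280000 → y ← -0.500000 + 0.29·(-0.280000) = -0.581200
t=1.290000, y=-0.581200: f=-0.581339 → y ← -0.581200 + 0.29·(-0.581339) = -0.749788
t=1.580000, y=-0.749788: f=-0.928261 → y ← -0.749788 + 0.29·(-0.928261) = -1.018984
t=1.870000, y=-1.018984: f=-1.314686 → y ← -1.018984 + 0.29·(-1.314686) = -1.400243
t=2.160000, y=-1.400243: f=-1.735344 → y ← -1.400243 + 0.29·(-1.735344) = -1.903493
y(2.45) ≈ -1.9035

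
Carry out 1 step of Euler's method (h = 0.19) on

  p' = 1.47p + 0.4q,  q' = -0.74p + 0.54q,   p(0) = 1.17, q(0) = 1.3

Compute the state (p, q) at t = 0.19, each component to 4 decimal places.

Euler on (p,q): p_{n+1} = p_n + h·p', q_{n+1} = q_n + h·q'.
0.000000: (1.170000, 1.300000); f=(2.239900, -0.163800) → (1.595581, 1.268878)
(p(0.19), q(0.19)) ≈ (1.5956, 1.2689)

1.5956, 1.2689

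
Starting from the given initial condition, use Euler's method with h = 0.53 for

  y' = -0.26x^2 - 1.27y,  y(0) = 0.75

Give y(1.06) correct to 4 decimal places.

Euler: y_{n+1} = y_n + h·f(x_n, y_n).
x=0.000000, y=0.750000: f=-0.952500 → y ← 0.750000 + 0.53·(-0.952500) = 0.245175
x=0.530000, y=0.245175: f=-0.384406 → y ← 0.245175 + 0.53·(-0.384406) = 0.041440
y(1.06) ≈ 0.0414

0.0414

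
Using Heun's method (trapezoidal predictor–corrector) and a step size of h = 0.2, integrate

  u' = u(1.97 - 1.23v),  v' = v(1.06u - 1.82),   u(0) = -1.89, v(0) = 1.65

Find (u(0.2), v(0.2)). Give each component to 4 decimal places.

Heun on (u,v): k1 = f(t_n, state_n); k2 = f(t_n + h, state_n + h·k1); state_{n+1} = state_n + (h/2)·(k1 + k2).
0.000000: (-1.890000, 1.650000)
  k1 = (0.112455, -6.308610)
  predictor → (-1.867509, 0.388278)
  k2 = (-2.787104, -1.475285)
  → (-2.157465, 0.871610)
(u(0.2), v(0.2)) ≈ (-2.1575, 0.8716)

-2.1575, 0.8716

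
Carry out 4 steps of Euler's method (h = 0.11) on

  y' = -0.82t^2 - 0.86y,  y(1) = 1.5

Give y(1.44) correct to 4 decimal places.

0.5688

Euler: y_{n+1} = y_n + h·f(t_n, y_n).
t=1.000000, y=1.500000: f=-2.110000 → y ← 1.500000 + 0.11·(-2.110000) = 1.267900
t=1.110000, y=1.267900: f=-2.100716 → y ← 1.267900 + 0.11·(-2.100716) = 1.036821
t=1.220000, y=1.036821: f=-2.112154 → y ← 1.036821 + 0.11·(-2.112154) = 0.804484
t=1.330000, y=0.804484: f=-2.142354 → y ← 0.804484 + 0.11·(-2.142354) = 0.568825
y(1.44) ≈ 0.5688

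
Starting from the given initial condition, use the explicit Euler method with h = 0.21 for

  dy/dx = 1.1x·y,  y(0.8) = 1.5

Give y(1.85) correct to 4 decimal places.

Euler: y_{n+1} = y_n + h·f(x_n, y_n).
x=0.800000, y=1.500000: f=1.320000 → y ← 1.500000 + 0.21·1.320000 = 1.777200
x=1.010000, y=1.777200: f=1.974469 → y ← 1.777200 + 0.21·1.974469 = 2.191839
x=1.220000, y=2.191839: f=2.941447 → y ← 2.191839 + 0.21·2.941447 = 2.809542
x=1.430000, y=2.809542: f=4.419410 → y ← 2.809542 + 0.21·4.419410 = 3.737619
x=1.640000, y=3.737619: f=6.742664 → y ← 3.737619 + 0.21·6.742664 = 5.153578
y(1.85) ≈ 5.1536

5.1536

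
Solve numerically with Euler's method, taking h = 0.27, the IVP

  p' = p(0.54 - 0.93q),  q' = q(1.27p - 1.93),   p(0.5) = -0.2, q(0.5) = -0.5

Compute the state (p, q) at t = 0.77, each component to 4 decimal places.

Euler on (p,q): p_{n+1} = p_n + h·p', q_{n+1} = q_n + h·q'.
0.500000: (-0.200000, -0.500000); f=(-0.201000, 1.092000) → (-0.254270, -0.205160)
(p(0.77), q(0.77)) ≈ (-0.2543, -0.2052)

-0.2543, -0.2052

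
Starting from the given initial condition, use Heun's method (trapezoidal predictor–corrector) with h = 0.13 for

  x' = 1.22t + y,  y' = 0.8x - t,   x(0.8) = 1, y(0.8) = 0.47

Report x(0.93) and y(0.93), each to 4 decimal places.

1.1983, 0.4713

Heun on (x,y): k1 = f(t_n, state_n); k2 = f(t_n + h, state_n + h·k1); state_{n+1} = state_n + (h/2)·(k1 + k2).
0.800000: (1.000000, 0.470000)
  k1 = (1.446000, 0.000000)
  predictor → (1.187980, 0.470000)
  k2 = (1.604600, 0.020384)
  → (1.198289, 0.471325)
(x(0.93), y(0.93)) ≈ (1.1983, 0.4713)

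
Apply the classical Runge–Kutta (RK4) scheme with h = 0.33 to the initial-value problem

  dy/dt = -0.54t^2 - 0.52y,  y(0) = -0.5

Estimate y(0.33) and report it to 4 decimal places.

-0.4274

RK4: k1 = f(t_n, y_n); k2 = f(t_n + h/2, y_n + (h/2)·k1); k3 = f(t_n + h/2, y_n + (h/2)·k2); k4 = f(t_n + h, y_n + h·k3); y_{n+1} = y_n + (h/6)·(k1 + 2k2 + 2k3 + k4).
t=0.000000, y=-0.500000:
  k1 = f(0.000000, -0.500000) = 0.260000
  k2 = f(0.165000, -0.457100) = 0.222991
  k3 = f(0.165000, -0.463207) = 0.226166
  k4 = f(0.330000, -0.425365) = 0.162384
  y ← -0.500000 + (0.33/6)·(k1 + 2k2 + 2k3 + k4) = -0.427362
y(0.33) ≈ -0.4274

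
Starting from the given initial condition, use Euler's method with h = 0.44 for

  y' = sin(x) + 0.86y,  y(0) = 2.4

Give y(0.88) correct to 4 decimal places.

Euler: y_{n+1} = y_n + h·f(x_n, y_n).
x=0.000000, y=2.400000: f=2.064000 → y ← 2.400000 + 0.44·2.064000 = 3.308160
x=0.440000, y=3.308160: f=3.270957 → y ← 3.308160 + 0.44·3.270957 = 4.747381
y(0.88) ≈ 4.7474

4.7474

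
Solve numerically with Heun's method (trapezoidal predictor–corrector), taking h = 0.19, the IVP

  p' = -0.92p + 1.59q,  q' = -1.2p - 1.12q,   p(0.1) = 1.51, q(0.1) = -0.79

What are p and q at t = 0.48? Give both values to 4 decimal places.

Heun on (p,q): k1 = f(t_n, state_n); k2 = f(t_n + h, state_n + h·k1); state_{n+1} = state_n + (h/2)·(k1 + k2).
0.100000: (1.510000, -0.790000)
  k1 = (-2.645300, -0.927200)
  predictor → (1.007393, -0.966168)
  k2 = (-2.463009, -0.126763)
  → (1.024711, -0.890127)
0.290000: (1.024711, -0.890127)
  k1 = (-2.358035, -0.232711)
  predictor → (0.576684, -0.934342)
  k2 = (-2.016153, 0.354442)
  → (0.609163, -0.878562)
(p(0.48), q(0.48)) ≈ (0.6092, -0.8786)

0.6092, -0.8786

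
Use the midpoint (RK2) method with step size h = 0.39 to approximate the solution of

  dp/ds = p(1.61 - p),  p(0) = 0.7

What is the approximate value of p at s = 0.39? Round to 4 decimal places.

Midpoint: k1 = f(s_n, p_n); k2 = f(s_n + h/2, p_n + (h/2)·k1); p_{n+1} = p_n + h·k2.
s=0.000000, p=0.700000:
  k1 = f(0.000000, 0.700000) = 0.637000
  k2 = f(0.195000, 0.824215) = 0.647656
  p ← 0.700000 + 0.39·0.647656 = 0.952586
p(0.39) ≈ 0.9526

0.9526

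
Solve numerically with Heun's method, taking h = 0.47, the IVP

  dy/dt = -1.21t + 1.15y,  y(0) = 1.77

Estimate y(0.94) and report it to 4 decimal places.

4.3362

Heun: k1 = f(t_n, y_n); k2 = f(t_n + h, y_n + h·k1); y_{n+1} = y_n + (h/2)·(k1 + k2).
t=0.000000, y=1.770000:
  k1 = f(0.000000, 1.770000) = 2.035500
  k2 = f(0.470000, 2.726685) = 2.566988
  y ← 1.770000 + (0.47/2)·(2.035500 + 2.566988) = 2.851585
t=0.470000, y=2.851585:
  k1 = f(0.470000, 2.851585) = 2.710622
  k2 = f(0.940000, 4.125577) = 3.607014
  y ← 2.851585 + (0.47/2)·(2.710622 + 3.607014) = 4.336229
y(0.94) ≈ 4.3362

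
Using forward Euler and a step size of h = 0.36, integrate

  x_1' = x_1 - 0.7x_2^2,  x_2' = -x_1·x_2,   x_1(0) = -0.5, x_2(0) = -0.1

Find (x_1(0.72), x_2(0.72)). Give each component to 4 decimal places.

-0.9317, -0.1470

Euler on (x_1,x_2): x_1_{n+1} = x_1_n + h·x_1', x_2_{n+1} = x_2_n + h·x_2'.
0.000000: (-0.500000, -0.100000); f=(-0.507000, -0.050000) → (-0.682520, -0.118000)
0.360000: (-0.682520, -0.118000); f=(-0.692267, -0.080537) → (-0.931736, -0.146993)
(x_1(0.72), x_2(0.72)) ≈ (-0.9317, -0.1470)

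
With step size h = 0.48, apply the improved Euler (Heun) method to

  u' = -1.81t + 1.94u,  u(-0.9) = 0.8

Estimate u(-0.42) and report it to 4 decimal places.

Heun: k1 = f(t_n, u_n); k2 = f(t_n + h, u_n + h·k1); u_{n+1} = u_n + (h/2)·(k1 + k2).
t=-0.900000, u=0.800000:
  k1 = f(-0.900000, 0.800000) = 3.181000
  k2 = f(-0.420000, 2.326880) = 5.274347
  u ← 0.800000 + (0.48/2)·(3.181000 + 5.274347) = 2.829283
u(-0.42) ≈ 2.8293

2.8293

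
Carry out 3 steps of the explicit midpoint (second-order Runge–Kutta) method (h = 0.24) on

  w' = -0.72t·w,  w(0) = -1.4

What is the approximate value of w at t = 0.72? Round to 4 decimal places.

-1.1595

Midpoint: k1 = f(t_n, w_n); k2 = f(t_n + h/2, w_n + (h/2)·k1); w_{n+1} = w_n + h·k2.
t=0.000000, w=-1.400000:
  k1 = f(0.000000, -1.400000) = 0.000000
  k2 = f(0.120000, -1.400000) = 0.120960
  w ← -1.400000 + 0.24·0.120960 = -1.370970
t=0.240000, w=-1.370970:
  k1 = f(0.240000, -1.370970) = 0.236904
  k2 = f(0.360000, -1.342541) = 0.347987
  w ← -1.370970 + 0.24·0.347987 = -1.287453
t=0.480000, w=-1.287453:
  k1 = f(0.480000, -1.287453) = 0.444944
  k2 = f(0.600000, -1.234060) = 0.533114
  w ← -1.287453 + 0.24·0.533114 = -1.159506
w(0.72) ≈ -1.1595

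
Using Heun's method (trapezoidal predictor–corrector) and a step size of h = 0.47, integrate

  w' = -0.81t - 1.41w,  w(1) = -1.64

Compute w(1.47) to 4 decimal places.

-1.2573

Heun: k1 = f(t_n, w_n); k2 = f(t_n + h, w_n + h·k1); w_{n+1} = w_n + (h/2)·(k1 + k2).
t=1.000000, w=-1.640000:
  k1 = f(1.000000, -1.640000) = 1.502400
  k2 = f(1.470000, -0.933872) = 0.126060
  w ← -1.640000 + (0.47/2)·(1.502400 + 0.126060) = -1.257312
w(1.47) ≈ -1.2573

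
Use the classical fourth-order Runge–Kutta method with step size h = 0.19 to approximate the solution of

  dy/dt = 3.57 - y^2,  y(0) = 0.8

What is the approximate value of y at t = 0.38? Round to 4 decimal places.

1.5567

RK4: k1 = f(t_n, y_n); k2 = f(t_n + h/2, y_n + (h/2)·k1); k3 = f(t_n + h/2, y_n + (h/2)·k2); k4 = f(t_n + h, y_n + h·k3); y_{n+1} = y_n + (h/6)·(k1 + 2k2 + 2k3 + k4).
t=0.000000, y=0.800000:
  k1 = f(0.000000, 0.800000) = 2.930000
  k2 = f(0.095000, 1.078350) = 2.407161
  k3 = f(0.095000, 1.028680) = 2.511817
  k4 = f(0.190000, 1.277245) = 1.938645
  y ← 0.800000 + (0.19/6)·(k1 + 2k2 + 2k3 + k4) = 1.265709
t=0.190000, y=1.265709:
  k1 = f(0.190000, 1.265709) = 1.967981
  k2 = f(0.285000, 1.452667) = 1.459758
  k3 = f(0.285000, 1.404386) = 1.597700
  k4 = f(0.380000, 1.569272) = 1.107385
  y ← 1.265709 + (0.19/6)·(k1 + 2k2 + 2k3 + k4) = 1.556735
y(0.38) ≈ 1.5567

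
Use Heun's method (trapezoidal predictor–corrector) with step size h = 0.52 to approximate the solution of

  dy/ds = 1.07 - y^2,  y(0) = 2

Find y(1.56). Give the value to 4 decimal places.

1.1416

Heun: k1 = f(s_n, y_n); k2 = f(s_n + h, y_n + h·k1); y_{n+1} = y_n + (h/2)·(k1 + k2).
s=0.000000, y=2.000000:
  k1 = f(0.000000, 2.000000) = -2.930000
  k2 = f(0.520000, 0.476400) = 0.843043
  y ← 2.000000 + (0.52/2)·(-2.930000 + 0.843043) = 1.457391
s=0.520000, y=1.457391:
  k1 = f(0.520000, 1.457391) = -1.053989
  k2 = f(1.040000, 0.909317) = 0.243143
  y ← 1.457391 + (0.52/2)·(-1.053989 + 0.243143) = 1.246571
s=1.040000, y=1.246571:
  k1 = f(1.040000, 1.246571) = -0.483940
  k2 = f(1.560000, 0.994923) = 0.080129
  y ← 1.246571 + (0.52/2)·(-0.483940 + 0.080129) = 1.141580
y(1.56) ≈ 1.1416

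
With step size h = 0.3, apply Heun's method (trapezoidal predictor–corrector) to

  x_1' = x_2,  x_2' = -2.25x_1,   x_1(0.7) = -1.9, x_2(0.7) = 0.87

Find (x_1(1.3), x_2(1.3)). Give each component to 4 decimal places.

-0.6808, 2.8319

Heun on (x_1,x_2): k1 = f(t_n, state_n); k2 = f(t_n + h, state_n + h·k1); state_{n+1} = state_n + (h/2)·(k1 + k2).
0.700000: (-1.900000, 0.870000)
  k1 = (0.870000, 4.275000)
  predictor → (-1.639000, 2.152500)
  k2 = (2.152500, 3.687750)
  → (-1.446625, 2.064412)
1.000000: (-1.446625, 2.064412)
  k1 = (2.064412, 3.254906)
  predictor → (-0.827301, 3.040884)
  k2 = (3.040884, 1.861428)
  → (-0.680830, 2.831863)
(x_1(1.3), x_2(1.3)) ≈ (-0.6808, 2.8319)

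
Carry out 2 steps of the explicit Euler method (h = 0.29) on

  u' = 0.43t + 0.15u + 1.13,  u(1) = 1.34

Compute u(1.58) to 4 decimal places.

2.4198

Euler: u_{n+1} = u_n + h·f(t_n, u_n).
t=1.000000, u=1.340000: f=1.761000 → u ← 1.340000 + 0.29·1.761000 = 1.850690
t=1.290000, u=1.850690: f=1.962303 → u ← 1.850690 + 0.29·1.962303 = 2.419758
u(1.58) ≈ 2.4198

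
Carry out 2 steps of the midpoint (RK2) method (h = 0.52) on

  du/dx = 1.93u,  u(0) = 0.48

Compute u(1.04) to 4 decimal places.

Midpoint: k1 = f(x_n, u_n); k2 = f(x_n + h/2, u_n + (h/2)·k1); u_{n+1} = u_n + h·k2.
x=0.000000, u=0.480000:
  k1 = f(0.000000, 0.480000) = 0.926400
  k2 = f(0.260000, 0.720864) = 1.391268
  u ← 0.480000 + 0.52·1.391268 = 1.203459
x=0.520000, u=1.203459:
  k1 = f(0.520000, 1.203459) = 2.322676
  k2 = f(0.780000, 1.807355) = 3.488195
  u ← 1.203459 + 0.52·3.488195 = 3.017320
u(1.04) ≈ 3.0173

3.0173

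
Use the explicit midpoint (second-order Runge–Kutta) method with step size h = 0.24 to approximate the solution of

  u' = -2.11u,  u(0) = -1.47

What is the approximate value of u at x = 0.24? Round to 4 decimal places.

Midpoint: k1 = f(x_n, u_n); k2 = f(x_n + h/2, u_n + (h/2)·k1); u_{n+1} = u_n + h·k2.
x=0.000000, u=-1.470000:
  k1 = f(0.000000, -1.470000) = 3.101700
  k2 = f(0.120000, -1.097796) = 2.316350
  u ← -1.470000 + 0.24·2.316350 = -0.914076
u(0.24) ≈ -0.9141

-0.9141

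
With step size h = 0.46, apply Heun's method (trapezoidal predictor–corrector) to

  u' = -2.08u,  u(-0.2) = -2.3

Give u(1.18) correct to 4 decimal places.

-0.2891

Heun: k1 = f(x_n, u_n); k2 = f(x_n + h, u_n + h·k1); u_{n+1} = u_n + (h/2)·(k1 + k2).
x=-0.200000, u=-2.300000:
  k1 = f(-0.200000, -2.300000) = 4.784000
  k2 = f(0.260000, -0.099360) = 0.206669
  u ← -2.300000 + (0.46/2)·(4.784000 + 0.206669) = -1.152146
x=0.260000, u=-1.152146:
  k1 = f(0.260000, -1.152146) = 2.396464
  k2 = f(0.720000, -0.049773) = 0.103527
  u ← -1.152146 + (0.46/2)·(2.396464 + 0.103527) = -0.577148
x=0.720000, u=-0.577148:
  k1 = f(0.720000, -0.577148) = 1.200468
  k2 = f(1.180000, -0.024933) = 0.051860
  u ← -0.577148 + (0.46/2)·(1.200468 + 0.051860) = -0.289113
u(1.18) ≈ -0.2891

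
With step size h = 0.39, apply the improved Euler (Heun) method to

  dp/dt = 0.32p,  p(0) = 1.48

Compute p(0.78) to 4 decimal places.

Heun: k1 = f(t_n, p_n); k2 = f(t_n + h, p_n + h·k1); p_{n+1} = p_n + (h/2)·(k1 + k2).
t=0.000000, p=1.480000:
  k1 = f(0.000000, 1.480000) = 0.473600
  k2 = f(0.390000, 1.664704) = 0.532705
  p ← 1.480000 + (0.39/2)·(0.473600 + 0.532705) = 1.676230
t=0.390000, p=1.676230:
  k1 = f(0.390000, 1.676230) = 0.536393
  k2 = f(0.780000, 1.885423) = 0.603335
  p ← 1.676230 + (0.39/2)·(0.536393 + 0.603335) = 1.898477
p(0.78) ≈ 1.8985

1.8985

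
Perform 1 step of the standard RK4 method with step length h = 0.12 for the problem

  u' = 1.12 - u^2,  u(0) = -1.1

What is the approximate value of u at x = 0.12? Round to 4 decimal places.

-1.1124

RK4: k1 = f(x_n, u_n); k2 = f(x_n + h/2, u_n + (h/2)·k1); k3 = f(x_n + h/2, u_n + (h/2)·k2); k4 = f(x_n + h, u_n + h·k3); u_{n+1} = u_n + (h/6)·(k1 + 2k2 + 2k3 + k4).
x=0.000000, u=-1.100000:
  k1 = f(0.000000, -1.100000) = -0.090000
  k2 = f(0.060000, -1.105400) = -0.101909
  k3 = f(0.060000, -1.106115) = -0.103489
  k4 = f(0.120000, -1.112419) = -0.117475
  u ← -1.100000 + (0.12/6)·(k1 + 2k2 + 2k3 + k4) = -1.112365
u(0.12) ≈ -1.1124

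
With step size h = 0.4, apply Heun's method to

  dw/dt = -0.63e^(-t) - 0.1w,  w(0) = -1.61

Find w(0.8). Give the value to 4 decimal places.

-1.8213

Heun: k1 = f(t_n, w_n); k2 = f(t_n + h, w_n + h·k1); w_{n+1} = w_n + (h/2)·(k1 + k2).
t=0.000000, w=-1.610000:
  k1 = f(0.000000, -1.610000) = -0.469000
  k2 = f(0.400000, -1.797600) = -0.242542
  w ← -1.610000 + (0.4/2)·(-0.469000 + (-0.242542)) = -1.752308
t=0.400000, w=-1.752308:
  k1 = f(0.400000, -1.752308) = -0.247071
  k2 = f(0.800000, -1.851137) = -0.097964
  w ← -1.752308 + (0.4/2)·(-0.247071 + (-0.097964)) = -1.821315
w(0.8) ≈ -1.8213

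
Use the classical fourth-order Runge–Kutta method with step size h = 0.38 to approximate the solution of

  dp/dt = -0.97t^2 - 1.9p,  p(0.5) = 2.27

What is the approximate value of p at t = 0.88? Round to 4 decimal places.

0.9692

RK4: k1 = f(t_n, p_n); k2 = f(t_n + h/2, p_n + (h/2)·k1); k3 = f(t_n + h/2, p_n + (h/2)·k2); k4 = f(t_n + h, p_n + h·k3); p_{n+1} = p_n + (h/6)·(k1 + 2k2 + 2k3 + k4).
t=0.500000, p=2.270000:
  k1 = f(0.500000, 2.270000) = -4.555500
  k2 = f(0.690000, 1.404455) = -3.130281
  k3 = f(0.690000, 1.675247) = -3.644785
  k4 = f(0.880000, 0.884982) = -2.432633
  p ← 2.270000 + (0.38/6)·(k1 + 2k2 + 2k3 + k4) = 0.969243
p(0.88) ≈ 0.9692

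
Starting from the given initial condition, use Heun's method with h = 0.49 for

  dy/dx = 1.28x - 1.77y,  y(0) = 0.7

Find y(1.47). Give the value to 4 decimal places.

Heun: k1 = f(x_n, y_n); k2 = f(x_n + h, y_n + h·k1); y_{n+1} = y_n + (h/2)·(k1 + k2).
x=0.000000, y=0.700000:
  k1 = f(0.000000, 0.700000) = -1.239000
  k2 = f(0.490000, 0.092890) = 0.462785
  y ← 0.700000 + (0.49/2)·(-1.239000 + 0.462785) = 0.509827
x=0.490000, y=0.509827:
  k1 = f(0.490000, 0.509827) = -0.275194
  k2 = f(0.980000, 0.374982) = 0.590682
  y ← 0.509827 + (0.49/2)·(-0.275194 + 0.590682) = 0.587122
x=0.980000, y=0.587122:
  k1 = f(0.980000, 0.587122) = 0.215195
  k2 = f(1.470000, 0.692567) = 0.655756
  y ← 0.587122 + (0.49/2)·(0.215195 + 0.655756) = 0.800505
y(1.47) ≈ 0.8005

0.8005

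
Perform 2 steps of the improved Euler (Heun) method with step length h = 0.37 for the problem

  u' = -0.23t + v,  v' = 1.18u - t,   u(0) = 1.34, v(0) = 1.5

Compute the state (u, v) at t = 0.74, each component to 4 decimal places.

2.8664, 2.9659

Heun on (u,v): k1 = f(t_n, state_n); k2 = f(t_n + h, state_n + h·k1); state_{n+1} = state_n + (h/2)·(k1 + k2).
0.000000: (1.340000, 1.500000)
  k1 = (1.500000, 1.581200)
  predictor → (1.895000, 2.085044)
  k2 = (1.999944, 1.866100)
  → (1.987490, 2.137751)
0.370000: (1.987490, 2.137751)
  k1 = (2.052650, 1.975238)
  predictor → (2.746970, 2.868588)
  k2 = (2.698388, 2.501425)
  → (2.866432, 2.965933)
(u(0.74), v(0.74)) ≈ (2.8664, 2.9659)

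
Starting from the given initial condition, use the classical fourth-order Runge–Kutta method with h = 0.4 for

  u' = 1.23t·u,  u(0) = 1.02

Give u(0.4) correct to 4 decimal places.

1.1255

RK4: k1 = f(t_n, u_n); k2 = f(t_n + h/2, u_n + (h/2)·k1); k3 = f(t_n + h/2, u_n + (h/2)·k2); k4 = f(t_n + h, u_n + h·k3); u_{n+1} = u_n + (h/6)·(k1 + 2k2 + 2k3 + k4).
t=0.000000, u=1.020000:
  k1 = f(0.000000, 1.020000) = 0.000000
  k2 = f(0.200000, 1.020000) = 0.250920
  k3 = f(0.200000, 1.070184) = 0.263265
  k4 = f(0.400000, 1.125306) = 0.553651
  u ← 1.020000 + (0.4/6)·(k1 + 2k2 + 2k3 + k4) = 1.125468
u(0.4) ≈ 1.1255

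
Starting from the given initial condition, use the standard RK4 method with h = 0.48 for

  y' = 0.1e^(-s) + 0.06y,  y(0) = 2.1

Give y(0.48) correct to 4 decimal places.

RK4: k1 = f(s_n, y_n); k2 = f(s_n + h/2, y_n + (h/2)·k1); k3 = f(s_n + h/2, y_n + (h/2)·k2); k4 = f(s_n + h, y_n + h·k3); y_{n+1} = y_n + (h/6)·(k1 + 2k2 + 2k3 + k4).
s=0.000000, y=2.100000:
  k1 = f(0.000000, 2.100000) = 0.226000
  k2 = f(0.240000, 2.154240) = 0.207917
  k3 = f(0.240000, 2.149900) = 0.207657
  k4 = f(0.480000, 2.199675) = 0.193859
  y ← 2.100000 + (0.48/6)·(k1 + 2k2 + 2k3 + k4) = 2.200081
y(0.48) ≈ 2.2001

2.2001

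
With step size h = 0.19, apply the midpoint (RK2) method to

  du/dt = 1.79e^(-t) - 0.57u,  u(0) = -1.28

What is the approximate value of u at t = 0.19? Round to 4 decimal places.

Midpoint: k1 = f(t_n, u_n); k2 = f(t_n + h/2, u_n + (h/2)·k1); u_{n+1} = u_n + h·k2.
t=0.000000, u=-1.280000:
  k1 = f(0.000000, -1.280000) = 2.519600
  k2 = f(0.095000, -1.040638) = 2.220941
  u ← -1.280000 + 0.19·2.220941 = -0.858021
u(0.19) ≈ -0.8580

-0.8580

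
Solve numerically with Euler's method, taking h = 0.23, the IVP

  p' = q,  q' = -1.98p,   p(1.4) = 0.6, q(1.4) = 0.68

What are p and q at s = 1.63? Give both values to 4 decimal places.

Euler on (p,q): p_{n+1} = p_n + h·p', q_{n+1} = q_n + h·q'.
1.400000: (0.600000, 0.680000); f=(0.680000, -1.188000) → (0.756400, 0.406760)
(p(1.63), q(1.63)) ≈ (0.7564, 0.4068)

0.7564, 0.4068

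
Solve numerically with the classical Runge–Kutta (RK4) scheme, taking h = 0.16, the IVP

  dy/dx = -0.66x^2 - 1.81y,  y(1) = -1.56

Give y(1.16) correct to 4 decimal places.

-1.2757

RK4: k1 = f(x_n, y_n); k2 = f(x_n + h/2, y_n + (h/2)·k1); k3 = f(x_n + h/2, y_n + (h/2)·k2); k4 = f(x_n + h, y_n + h·k3); y_{n+1} = y_n + (h/6)·(k1 + 2k2 + 2k3 + k4).
x=1.000000, y=-1.560000:
  k1 = f(1.000000, -1.560000) = 2.163600
  k2 = f(1.080000, -1.386912) = 1.740487
  k3 = f(1.080000, -1.420761) = 1.801754
  k4 = f(1.160000, -1.271719) = 1.413716
  y ← -1.560000 + (0.16/6)·(k1 + 2k2 + 2k3 + k4) = -1.275685
y(1.16) ≈ -1.2757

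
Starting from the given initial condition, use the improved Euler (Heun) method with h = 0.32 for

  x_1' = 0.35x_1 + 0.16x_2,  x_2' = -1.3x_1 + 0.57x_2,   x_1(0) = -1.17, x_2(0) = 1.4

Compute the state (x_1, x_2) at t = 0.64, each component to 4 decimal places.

Heun on (x_1,x_2): k1 = f(t_n, state_n); k2 = f(t_n + h, state_n + h·k1); state_{n+1} = state_n + (h/2)·(k1 + k2).
0.000000: (-1.170000, 1.400000)
  k1 = (-0.185500, 2.319000)
  predictor → (-1.229360, 2.142080)
  k2 = (-0.087543, 2.819154)
  → (-1.213687, 2.222105)
0.320000: (-1.213687, 2.222105)
  k1 = (-0.069254, 2.844393)
  predictor → (-1.235848, 3.132310)
  k2 = (0.068623, 3.392019)
  → (-1.213788, 3.219930)
(x_1(0.64), x_2(0.64)) ≈ (-1.2138, 3.2199)

-1.2138, 3.2199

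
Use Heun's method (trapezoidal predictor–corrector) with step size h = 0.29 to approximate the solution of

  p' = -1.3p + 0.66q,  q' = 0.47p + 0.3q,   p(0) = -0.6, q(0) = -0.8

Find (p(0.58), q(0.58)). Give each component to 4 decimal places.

Heun on (p,q): k1 = f(t_n, state_n); k2 = f(t_n + h, state_n + h·k1); state_{n+1} = state_n + (h/2)·(k1 + k2).
0.000000: (-0.600000, -0.800000)
  k1 = (0.252000, -0.522000)
  predictor → (-0.526920, -0.951380)
  k2 = (0.057085, -0.533066)
  → (-0.555183, -0.952985)
0.290000: (-0.555183, -0.952985)
  k1 = (0.092768, -0.546831)
  predictor → (-0.528280, -1.111566)
  k2 = (-0.046869, -0.581761)
  → (-0.548527, -1.116631)
(p(0.58), q(0.58)) ≈ (-0.5485, -1.1166)

-0.5485, -1.1166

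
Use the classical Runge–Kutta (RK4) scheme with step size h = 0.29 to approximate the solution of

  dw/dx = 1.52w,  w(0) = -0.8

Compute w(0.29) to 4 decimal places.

RK4: k1 = f(x_n, w_n); k2 = f(x_n + h/2, w_n + (h/2)·k1); k3 = f(x_n + h/2, w_n + (h/2)·k2); k4 = f(x_n + h, w_n + h·k3); w_{n+1} = w_n + (h/6)·(k1 + 2k2 + 2k3 + k4).
x=0.000000, w=-0.800000:
  k1 = f(0.000000, -0.800000) = -1.216000
  k2 = f(0.145000, -0.976320) = -1.484006
  k3 = f(0.145000, -1.015181) = -1.543075
  k4 = f(0.290000, -1.247492) = -1.896187
  w ← -0.800000 + (0.29/6)·(k1 + 2k2 + 2k3 + k4) = -1.243040
w(0.29) ≈ -1.2430

-1.2430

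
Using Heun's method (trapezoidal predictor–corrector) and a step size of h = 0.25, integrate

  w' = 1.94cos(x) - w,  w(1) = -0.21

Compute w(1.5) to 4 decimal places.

Heun: k1 = f(x_n, w_n); k2 = f(x_n + h, w_n + h·k1); w_{n+1} = w_n + (h/2)·(k1 + k2).
x=1.000000, w=-0.210000:
  k1 = f(1.000000, -0.210000) = 1.258186
  k2 = f(1.250000, 0.104547) = 0.507179
  w ← -0.210000 + (0.25/2)·(1.258186 + 0.507179) = 0.010671
x=1.250000, w=0.010671:
  k1 = f(1.250000, 0.010671) = 0.601055
  k2 = f(1.500000, 0.160934) = -0.023704
  w ← 0.010671 + (0.25/2)·(0.601055 + (-0.023704)) = 0.082839
w(1.5) ≈ 0.0828

0.0828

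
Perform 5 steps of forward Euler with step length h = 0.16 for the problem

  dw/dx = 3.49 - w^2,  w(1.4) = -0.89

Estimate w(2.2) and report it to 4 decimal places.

1.4778

Euler: w_{n+1} = w_n + h·f(x_n, w_n).
x=1.400000, w=-0.890000: f=2.697900 → w ← -0.890000 + 0.16·2.697900 = -0.458336
x=1.560000, w=-0.458336: f=3.279928 → w ← -0.458336 + 0.16·3.279928 = 0.066452
x=1.720000, w=0.066452: f=3.485584 → w ← 0.066452 + 0.16·3.485584 = 0.624146
x=1.880000, w=0.624146: f=3.100442 → w ← 0.624146 + 0.16·3.100442 = 1.120217
x=2.040000, w=1.120217: f=2.235115 → w ← 1.120217 + 0.16·2.235115 = 1.477835
w(2.2) ≈ 1.4778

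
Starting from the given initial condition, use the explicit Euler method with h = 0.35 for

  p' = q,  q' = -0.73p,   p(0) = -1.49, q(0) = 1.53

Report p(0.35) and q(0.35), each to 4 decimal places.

-0.9545, 1.9107

Euler on (p,q): p_{n+1} = p_n + h·p', q_{n+1} = q_n + h·q'.
0.000000: (-1.490000, 1.530000); f=(1.530000, 1.087700) → (-0.954500, 1.910695)
(p(0.35), q(0.35)) ≈ (-0.9545, 1.9107)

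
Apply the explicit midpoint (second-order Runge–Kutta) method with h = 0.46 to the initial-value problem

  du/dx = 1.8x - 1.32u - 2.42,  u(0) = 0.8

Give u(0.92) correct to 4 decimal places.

Midpoint: k1 = f(x_n, u_n); k2 = f(x_n + h/2, u_n + (h/2)·k1); u_{n+1} = u_n + h·k2.
x=0.000000, u=0.800000:
  k1 = f(0.000000, 0.800000) = -3.476000
  k2 = f(0.230000, 0.000520) = -2.006686
  u ← 0.800000 + 0.46·(-2.006686) = -0.123076
x=0.460000, u=-0.123076:
  k1 = f(0.460000, -0.123076) = -1.429540
  k2 = f(0.690000, -0.451870) = -0.581532
  u ← -0.123076 + 0.46·(-0.581532) = -0.390580
u(0.92) ≈ -0.3906

-0.3906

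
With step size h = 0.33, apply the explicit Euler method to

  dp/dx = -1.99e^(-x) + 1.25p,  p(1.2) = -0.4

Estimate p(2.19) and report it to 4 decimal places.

-1.8250

Euler: p_{n+1} = p_n + h·f(x_n, p_n).
x=1.200000, p=-0.400000: f=-1.099376 → p ← -0.400000 + 0.33·(-1.099376) = -0.762794
x=1.530000, p=-0.762794: f=-1.384399 → p ← -0.762794 + 0.33·(-1.384399) = -1.219646
x=1.860000, p=-1.219646: f=-1.834346 → p ← -1.219646 + 0.33·(-1.834346) = -1.824980
p(2.19) ≈ -1.8250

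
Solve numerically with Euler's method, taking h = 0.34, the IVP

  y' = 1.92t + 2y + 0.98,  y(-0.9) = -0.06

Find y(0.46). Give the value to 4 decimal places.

Euler: y_{n+1} = y_n + h·f(t_n, y_n).
t=-0.900000, y=-0.060000: f=-0.868000 → y ← -0.060000 + 0.34·(-0.868000) = -0.355120
t=-0.560000, y=-0.355120: f=-0.805440 → y ← -0.355120 + 0.34·(-0.805440) = -0.628970
t=-0.220000, y=-0.628970: f=-0.700339 → y ← -0.628970 + 0.34·(-0.700339) = -0.867085
t=0.120000, y=-0.867085: f=-0.523770 → y ← -0.867085 + 0.34·(-0.523770) = -1.045167
y(0.46) ≈ -1.0452

-1.0452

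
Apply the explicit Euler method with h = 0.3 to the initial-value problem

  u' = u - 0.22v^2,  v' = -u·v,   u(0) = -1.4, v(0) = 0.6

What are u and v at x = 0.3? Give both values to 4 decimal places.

-1.8438, 0.8520

Euler on (u,v): u_{n+1} = u_n + h·u', v_{n+1} = v_n + h·v'.
0.000000: (-1.400000, 0.600000); f=(-1.479200, 0.840000) → (-1.843760, 0.852000)
(u(0.3), v(0.3)) ≈ (-1.8438, 0.8520)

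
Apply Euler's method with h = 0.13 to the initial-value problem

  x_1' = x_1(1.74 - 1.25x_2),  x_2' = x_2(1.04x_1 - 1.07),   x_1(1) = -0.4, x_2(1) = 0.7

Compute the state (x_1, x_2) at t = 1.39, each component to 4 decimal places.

-0.5819, 0.3585

Euler on (x_1,x_2): x_1_{n+1} = x_1_n + h·x_1', x_2_{n+1} = x_2_n + h·x_2'.
1.000000: (-0.400000, 0.700000); f=(-0.346000, -1.040200) → (-0.444980, 0.564774)
1.130000: (-0.444980, 0.564774); f=(-0.460124, -0.865674) → (-0.504796, 0.452236)
1.260000: (-0.504796, 0.452236); f=(-0.592986, -0.721312) → (-0.581884, 0.358466)
(x_1(1.39), x_2(1.39)) ≈ (-0.5819, 0.3585)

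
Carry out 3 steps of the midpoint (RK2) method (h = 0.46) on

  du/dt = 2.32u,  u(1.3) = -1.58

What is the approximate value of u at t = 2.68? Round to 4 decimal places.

Midpoint: k1 = f(t_n, u_n); k2 = f(t_n + h/2, u_n + (h/2)·k1); u_{n+1} = u_n + h·k2.
t=1.300000, u=-1.580000:
  k1 = f(1.300000, -1.580000) = -3.665600
  k2 = f(1.530000, -2.423088) = -5.621564
  u ← -1.580000 + 0.46·(-5.621564) = -4.165920
t=1.760000, u=-4.165920:
  k1 = f(1.760000, -4.165920) = -9.664933
  k2 = f(1.990000, -6.388854) = -14.822142
  u ← -4.165920 + 0.46·(-14.822142) = -10.984105
t=2.220000, u=-10.984105:
  k1 = f(2.220000, -10.984105) = -25.483123
  k2 = f(2.450000, -16.845223) = -39.080917
  u ← -10.984105 + 0.46·(-39.080917) = -28.961327
u(2.68) ≈ -28.9613

-28.9613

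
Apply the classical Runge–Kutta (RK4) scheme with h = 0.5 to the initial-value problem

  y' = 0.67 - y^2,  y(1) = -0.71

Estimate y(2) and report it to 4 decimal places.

RK4: k1 = f(t_n, y_n); k2 = f(t_n + h/2, y_n + (h/2)·k1); k3 = f(t_n + h/2, y_n + (h/2)·k2); k4 = f(t_n + h, y_n + h·k3); y_{n+1} = y_n + (h/6)·(k1 + 2k2 + 2k3 + k4).
t=1.000000, y=-0.710000:
  k1 = f(1.000000, -0.710000) = 0.165900
  k2 = f(1.250000, -0.668525) = 0.223074
  k3 = f(1.250000, -0.654231) = 0.241981
  k4 = f(1.500000, -0.589009) = 0.323068
  y ← -0.710000 + (0.5/6)·(k1 + 2k2 + 2k3 + k4) = -0.591743
t=1.500000, y=-0.591743:
  k1 = f(1.500000, -0.591743) = 0.319840
  k2 = f(1.750000, -0.511783) = 0.408078
  k3 = f(1.750000, -0.489724) = 0.430170
  k4 = f(2.000000, -0.376658) = 0.528129
  y ← -0.591743 + (0.5/6)·(k1 + 2k2 + 2k3 + k4) = -0.381371
y(2) ≈ -0.3814

-0.3814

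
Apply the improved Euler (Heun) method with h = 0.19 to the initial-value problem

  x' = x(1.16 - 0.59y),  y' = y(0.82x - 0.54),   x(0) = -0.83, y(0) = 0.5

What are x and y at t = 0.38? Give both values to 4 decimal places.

Heun on (x,y): k1 = f(t_n, state_n); k2 = f(t_n + h, state_n + h·k1); state_{n+1} = state_n + (h/2)·(k1 + k2).
0.000000: (-0.830000, 0.500000)
  k1 = (-0.717950, -0.610300)
  predictor → (-0.966410, 0.384043)
  k2 = (-0.902062, -0.511721)
  → (-0.983901, 0.393408)
0.190000: (-0.983901, 0.393408)
  k1 = (-0.912951, -0.529842)
  predictor → (-1.157362, 0.292738)
  k2 = (-1.142645, -0.435898)
  → (-1.179183, 0.301663)
(x(0.38), y(0.38)) ≈ (-1.1792, 0.3017)

-1.1792, 0.3017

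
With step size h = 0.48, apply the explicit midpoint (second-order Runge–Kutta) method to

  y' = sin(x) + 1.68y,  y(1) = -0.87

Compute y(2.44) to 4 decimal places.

Midpoint: k1 = f(x_n, y_n); k2 = f(x_n + h/2, y_n + (h/2)·k1); y_{n+1} = y_n + h·k2.
x=1.000000, y=-0.870000:
  k1 = f(1.000000, -0.870000) = -0.620129
  k2 = f(1.240000, -1.018831) = -0.765852
  y ← -0.870000 + 0.48·(-0.765852) = -1.237609
x=1.480000, y=-1.237609:
  k1 = f(1.480000, -1.237609) = -1.083302
  k2 = f(1.720000, -1.497602) = -1.527081
  y ← -1.237609 + 0.48·(-1.527081) = -1.970608
x=1.960000, y=-1.970608:
  k1 = f(1.960000, -1.970608) = -2.385409
  k2 = f(2.200000, -2.543106) = -3.463922
  y ← -1.970608 + 0.48·(-3.463922) = -3.633290
y(2.44) ≈ -3.6333

-3.6333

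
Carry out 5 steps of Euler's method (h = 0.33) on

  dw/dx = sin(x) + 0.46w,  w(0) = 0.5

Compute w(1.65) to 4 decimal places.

Euler: w_{n+1} = w_n + h·f(x_n, w_n).
x=0.000000, w=0.500000: f=0.230000 → w ← 0.500000 + 0.33·0.230000 = 0.575900
x=0.330000, w=0.575900: f=0.588957 → w ← 0.575900 + 0.33·0.588957 = 0.770256
x=0.660000, w=0.770256: f=0.967435 → w ← 0.770256 + 0.33·0.967435 = 1.089509
x=0.990000, w=1.089509: f=1.337200 → w ← 1.089509 + 0.33·1.337200 = 1.530785
x=1.320000, w=1.530785: f=1.672876 → w ← 1.530785 + 0.33·1.672876 = 2.082834
w(1.65) ≈ 2.0828

2.0828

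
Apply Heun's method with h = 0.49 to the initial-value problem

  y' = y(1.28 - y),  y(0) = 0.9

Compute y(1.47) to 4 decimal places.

1.1940

Heun: k1 = f(x_n, y_n); k2 = f(x_n + h, y_n + h·k1); y_{n+1} = y_n + (h/2)·(k1 + k2).
x=0.000000, y=0.900000:
  k1 = f(0.000000, 0.900000) = 0.342000
  k2 = f(0.490000, 1.067580) = 0.226775
  y ← 0.900000 + (0.49/2)·(0.342000 + 0.226775) = 1.039350
x=0.490000, y=1.039350:
  k1 = f(0.490000, 1.039350) = 0.250120
  k2 = f(0.980000, 1.161909) = 0.137211
  y ← 1.039350 + (0.49/2)·(0.250120 + 0.137211) = 1.134246
x=0.980000, y=1.134246:
  k1 = f(0.980000, 1.134246) = 0.165321
  k2 = f(1.470000, 1.215253) = 0.078684
  y ← 1.134246 + (0.49/2)·(0.165321 + 0.078684) = 1.194027
y(1.47) ≈ 1.1940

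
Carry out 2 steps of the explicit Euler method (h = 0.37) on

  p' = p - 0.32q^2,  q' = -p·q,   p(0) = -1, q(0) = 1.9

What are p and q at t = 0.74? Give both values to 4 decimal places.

-3.2647, 4.3341

Euler on (p,q): p_{n+1} = p_n + h·p', q_{n+1} = q_n + h·q'.
0.000000: (-1.000000, 1.900000); f=(-2.155200, 1.900000) → (-1.797424, 2.603000)
0.370000: (-1.797424, 2.603000); f=(-3.965619, 4.678695) → (-3.264703, 4.334117)
(p(0.74), q(0.74)) ≈ (-3.2647, 4.3341)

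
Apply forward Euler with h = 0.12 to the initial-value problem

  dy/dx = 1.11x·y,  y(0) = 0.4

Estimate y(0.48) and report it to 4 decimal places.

Euler: y_{n+1} = y_n + h·f(x_n, y_n).
x=0.000000, y=0.400000: f=0.000000 → y ← 0.400000 + 0.12·0.000000 = 0.400000
x=0.120000, y=0.400000: f=0.053280 → y ← 0.400000 + 0.12·0.053280 = 0.406394
x=0.240000, y=0.406394: f=0.108263 → y ← 0.406394 + 0.12·0.108263 = 0.419385
x=0.360000, y=0.419385: f=0.167586 → y ← 0.419385 + 0.12·0.167586 = 0.439496
y(0.48) ≈ 0.4395

0.4395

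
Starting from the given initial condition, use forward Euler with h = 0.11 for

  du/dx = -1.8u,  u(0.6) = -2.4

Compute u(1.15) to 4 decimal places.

Euler: u_{n+1} = u_n + h·f(x_n, u_n).
x=0.600000, u=-2.400000: f=4.320000 → u ← -2.400000 + 0.11·4.320000 = -1.924800
x=0.710000, u=-1.924800: f=3.464640 → u ← -1.924800 + 0.11·3.464640 = -1.543690
x=0.820000, u=-1.543690: f=2.778641 → u ← -1.543690 + 0.11·2.778641 = -1.238039
x=0.930000, u=-1.238039: f=2.228470 → u ← -1.238039 + 0.11·2.228470 = -0.992907
x=1.040000, u=-0.992907: f=1.787233 → u ← -0.992907 + 0.11·1.787233 = -0.796312
u(1.15) ≈ -0.7963

-0.7963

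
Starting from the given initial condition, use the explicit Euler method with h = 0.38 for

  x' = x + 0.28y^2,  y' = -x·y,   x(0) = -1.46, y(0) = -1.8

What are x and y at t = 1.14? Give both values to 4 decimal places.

Euler on (x,y): x_{n+1} = x_n + h·x', y_{n+1} = y_n + h·y'.
0.000000: (-1.460000, -1.800000); f=(-0.552800, -2.628000) → (-1.670064, -2.798640)
0.380000: (-1.670064, -2.798640); f=(0.523004, -4.673908) → (-1.471322, -4.574725)
0.760000: (-1.471322, -4.574725); f=(4.388548, -6.730896) → (0.196326, -7.132465)
(x(1.14), y(1.14)) ≈ (0.1963, -7.1325)

0.1963, -7.1325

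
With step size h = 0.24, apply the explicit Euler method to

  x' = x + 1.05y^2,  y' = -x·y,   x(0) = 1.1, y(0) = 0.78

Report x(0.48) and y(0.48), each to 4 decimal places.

1.9645, 0.3650

Euler on (x,y): x_{n+1} = x_n + h·x', y_{n+1} = y_n + h·y'.
0.000000: (1.100000, 0.780000); f=(1.738820, -0.858000) → (1.517317, 0.574080)
0.240000: (1.517317, 0.574080); f=(1.863363, -0.871061) → (1.964524, 0.365025)
(x(0.48), y(0.48)) ≈ (1.9645, 0.3650)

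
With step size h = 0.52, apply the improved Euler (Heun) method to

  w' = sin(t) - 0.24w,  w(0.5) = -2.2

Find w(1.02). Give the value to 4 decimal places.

Heun: k1 = f(t_n, w_n); k2 = f(t_n + h, w_n + h·k1); w_{n+1} = w_n + (h/2)·(k1 + k2).
t=0.500000, w=-2.200000:
  k1 = f(0.500000, -2.200000) = 1.007426
  k2 = f(1.020000, -1.676139) = 1.254381
  w ← -2.200000 + (0.52/2)·(1.007426 + 1.254381) = -1.611930
w(1.02) ≈ -1.6119

-1.6119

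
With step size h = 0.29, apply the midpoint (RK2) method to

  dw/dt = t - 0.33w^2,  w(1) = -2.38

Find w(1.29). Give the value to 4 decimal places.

-2.6490

Midpoint: k1 = f(t_n, w_n); k2 = f(t_n + h/2, w_n + (h/2)·k1); w_{n+1} = w_n + h·k2.
t=1.000000, w=-2.380000:
  k1 = f(1.000000, -2.380000) = -0.869252
  k2 = f(1.145000, -2.506042) = -0.927481
  w ← -2.380000 + 0.29·(-0.927481) = -2.648969
w(1.29) ≈ -2.6490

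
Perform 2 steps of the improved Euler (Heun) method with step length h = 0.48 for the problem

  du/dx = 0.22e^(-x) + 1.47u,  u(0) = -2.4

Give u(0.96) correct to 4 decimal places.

-8.8527

Heun: k1 = f(x_n, u_n); k2 = f(x_n + h, u_n + h·k1); u_{n+1} = u_n + (h/2)·(k1 + k2).
x=0.000000, u=-2.400000:
  k1 = f(0.000000, -2.400000) = -3.308000
  k2 = f(0.480000, -3.987840) = -5.725992
  u ← -2.400000 + (0.48/2)·(-3.308000 + (-5.725992)) = -4.568158
x=0.480000, u=-4.568158:
  k1 = f(0.480000, -4.568158) = -6.579060
  k2 = f(0.960000, -7.726107) = -11.273141
  u ← -4.568158 + (0.48/2)·(-6.579060 + (-11.273141)) = -8.852686
u(0.96) ≈ -8.8527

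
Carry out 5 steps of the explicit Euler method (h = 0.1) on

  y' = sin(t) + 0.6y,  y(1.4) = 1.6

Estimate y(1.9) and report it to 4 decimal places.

Euler: y_{n+1} = y_n + h·f(t_n, y_n).
t=1.400000, y=1.600000: f=1.945450 → y ← 1.600000 + 0.1·1.945450 = 1.794545
t=1.500000, y=1.794545: f=2.074222 → y ← 1.794545 + 0.1·2.074222 = 2.001967
t=1.600000, y=2.001967: f=2.200754 → y ← 2.001967 + 0.1·2.200754 = 2.222043
t=1.700000, y=2.222043: f=2.324890 → y ← 2.222043 + 0.1·2.324890 = 2.454532
t=1.800000, y=2.454532: f=2.446567 → y ← 2.454532 + 0.1·2.446567 = 2.699188
y(1.9) ≈ 2.6992

2.6992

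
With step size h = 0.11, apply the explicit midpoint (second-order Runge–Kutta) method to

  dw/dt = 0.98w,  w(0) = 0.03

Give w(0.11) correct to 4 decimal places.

0.0334

Midpoint: k1 = f(t_n, w_n); k2 = f(t_n + h/2, w_n + (h/2)·k1); w_{n+1} = w_n + h·k2.
t=0.000000, w=0.030000:
  k1 = f(0.000000, 0.030000) = 0.029400
  k2 = f(0.055000, 0.031617) = 0.030985
  w ← 0.030000 + 0.11·0.030985 = 0.033408
w(0.11) ≈ 0.0334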